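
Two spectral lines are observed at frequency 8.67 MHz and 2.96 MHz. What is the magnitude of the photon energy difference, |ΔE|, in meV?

2.36 × 10^-5 meV

Using E = hf: E₁ = 5.745 × 10^-27 J, E₂ = 1.961 × 10^-27 J.
|ΔE| = |5.745 × 10^-27 − 1.961 × 10^-27| = 3.78 × 10^-27 J = 2.36 × 10^-5 meV.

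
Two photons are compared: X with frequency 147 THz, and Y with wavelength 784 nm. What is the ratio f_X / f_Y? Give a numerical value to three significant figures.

f_X = 1.470 × 10^14 Hz (from frequency = 147 THz, via f given directly).
f_Y = 3.824 × 10^14 Hz (from wavelength = 784 nm, via f = c/λ).
Ratio = 1.470 × 10^14 / 3.824 × 10^14 = 0.384.

0.384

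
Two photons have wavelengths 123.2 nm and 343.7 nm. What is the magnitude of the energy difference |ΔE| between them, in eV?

Using E = hc/λ: E₁ = 1.6124 × 10^-18 J, E₂ = 5.7796 × 10^-19 J.
|ΔE| = |1.6124 × 10^-18 − 5.7796 × 10^-19| = 1.03 × 10^-18 J = 6.46 eV.

6.46 eV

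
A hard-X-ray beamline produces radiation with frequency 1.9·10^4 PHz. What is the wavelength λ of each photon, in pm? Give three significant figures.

Use c = 2.99792458·10^8 m/s.
First convert: f = 1.9·10^4 PHz = 1.9·10^19 Hz.
For a photon λ = c/f, so λ = 1.578·10^-11 m.
Converting to pm: λ = 15.78 pm ≈ 15.8 pm.

15.8 pm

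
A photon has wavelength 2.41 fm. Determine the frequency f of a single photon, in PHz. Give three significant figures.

1.24e8 PHz

Use c = 2.99792458e8 m/s.
In SI units: λ = 2.41 fm = 2.41e-15 m.
The photon relation is f = c/λ, giving f = 1.244e23 Hz.
Converting to PHz: f = 1.244e8 PHz ≈ 1.24e8 PHz.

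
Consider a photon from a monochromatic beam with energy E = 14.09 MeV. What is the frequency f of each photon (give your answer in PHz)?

First convert: E = 14.09 MeV = 2.2575 × 10^-12 J.
For a photon f = E/h, so f = 3.407 × 10^21 Hz.
Converting to PHz: f = 3.407 × 10^6 PHz ≈ 3.41 × 10^6 PHz.

3.41 × 10^6 PHz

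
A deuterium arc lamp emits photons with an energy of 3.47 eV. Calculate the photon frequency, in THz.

Take h = 6.62607015e-34 J·s, 1 eV = 1.602176634e-19 J.
Convert to SI: E = 3.47 eV = 5.5596e-19 J.
Since f = E/h for a photon, f = 8.390e14 Hz.
Converting to THz: f = 839.0 THz ≈ 839 THz.

839 THz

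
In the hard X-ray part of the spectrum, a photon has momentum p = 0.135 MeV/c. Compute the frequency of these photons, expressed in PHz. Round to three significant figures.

Use h = 6.62607015e-34 J·s, c = 2.99792458e8 m/s, 1 eV = 1.602176634e-19 J.
Convert to SI: p = 0.135 MeV/c = 7.2148e-23 kg·m/s.
Since f = pc/h for a photon, f = 3.264e19 Hz.
Converting to PHz: f = 32640 PHz ≈ 3.26e4 PHz.

3.26e4 PHz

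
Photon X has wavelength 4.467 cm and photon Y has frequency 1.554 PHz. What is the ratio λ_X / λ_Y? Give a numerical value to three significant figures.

2.32e5

λ_X = 0.04467 m (from wavelength = 4.467 cm, via λ given directly).
λ_Y = 1.929e-7 m (from frequency = 1.554 PHz, via λ = c/f).
Ratio = 0.04467 / 1.929e-7 = 2.32e5.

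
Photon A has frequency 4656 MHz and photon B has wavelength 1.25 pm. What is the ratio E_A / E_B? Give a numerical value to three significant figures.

E_A = 3.085e-24 J (from frequency = 4656 MHz, via E = hf).
E_B = 1.589e-13 J (from wavelength = 1.25 pm, via E = hc/λ).
Ratio = 3.085e-24 / 1.589e-13 = 1.94e-11.

1.94e-11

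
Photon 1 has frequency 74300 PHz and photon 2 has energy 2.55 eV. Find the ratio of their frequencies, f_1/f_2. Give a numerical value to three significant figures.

f_1 = 7.430·10^19 Hz (from frequency = 74300 PHz, via f given directly).
f_2 = 6.166·10^14 Hz (from energy = 2.55 eV, via f = E/h).
Ratio = 7.430·10^19 / 6.166·10^14 = 1.21·10^5.

1.21·10^5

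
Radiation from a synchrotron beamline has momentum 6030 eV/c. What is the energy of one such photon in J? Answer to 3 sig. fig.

In SI units: p = 6030 eV/c = 3.2226 × 10^-24 kg·m/s.
Apply E = pc: E = 9.661 × 10^-16 J.
So E ≈ 9.66 × 10^-16 J.

9.66 × 10^-16 J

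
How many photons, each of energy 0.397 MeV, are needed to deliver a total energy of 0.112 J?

Per-photon energy: E = 6.361e-14 J (from energy = 0.397 MeV).
N = E_total / E_photon = 0.112 J / 6.361e-14 J = 1.76e12.

1.76e12 photons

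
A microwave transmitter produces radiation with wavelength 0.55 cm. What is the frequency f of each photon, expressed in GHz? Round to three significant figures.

54.5 GHz

In SI units: λ = 0.55 cm = 0.0055 m.
For a photon f = c/λ, so f = 5.451·10^10 Hz.
Converting to GHz: f = 54.51 GHz ≈ 54.5 GHz.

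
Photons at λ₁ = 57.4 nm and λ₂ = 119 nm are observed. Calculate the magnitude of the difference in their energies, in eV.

11.2 eV

Using E = hc/λ: E₁ = 3.461e-18 J, E₂ = 1.669e-18 J.
|ΔE| = |3.461e-18 − 1.669e-18| = 1.79e-18 J = 11.2 eV.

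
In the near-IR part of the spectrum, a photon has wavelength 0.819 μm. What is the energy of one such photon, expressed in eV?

1.51 eV

Take h = 6.62607015 × 10^-34 J·s, c = 2.99792458 × 10^8 m/s, 1 eV = 1.602176634 × 10^-19 J.
Convert to SI: λ = 0.819 μm = 8.19 × 10^-7 m.
The photon relation is E = hc/λ, giving E = 2.425 × 10^-19 J.
Converting to eV: E = 1.514 eV ≈ 1.51 eV.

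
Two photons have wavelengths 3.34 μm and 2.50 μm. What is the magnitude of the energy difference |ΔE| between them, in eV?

Using E = hc/λ: E₁ = 5.947e-20 J, E₂ = 7.946e-20 J.
|ΔE| = |5.947e-20 − 7.946e-20| = 2.00e-20 J = 0.125 eV.

0.125 eV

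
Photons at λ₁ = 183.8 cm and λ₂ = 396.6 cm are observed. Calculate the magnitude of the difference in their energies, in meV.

Using E = hc/λ: E₁ = 1.0808 × 10^-25 J, E₂ = 5.0087 × 10^-26 J.
|ΔE| = |1.0808 × 10^-25 − 5.0087 × 10^-26| = 5.80 × 10^-26 J = 3.62 × 10^-4 meV.

3.62 × 10^-4 meV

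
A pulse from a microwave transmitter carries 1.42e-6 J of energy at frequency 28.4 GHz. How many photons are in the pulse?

7.55e16 photons

Per-photon energy: E = 1.882e-23 J (from frequency = 28.4 GHz).
N = E_total / E_photon = 1.42e-6 J / 1.882e-23 J = 7.55e16.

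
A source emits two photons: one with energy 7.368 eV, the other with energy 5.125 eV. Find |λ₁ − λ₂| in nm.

Using λ = hc/E: λ₁ = 1.6827e-7 m, λ₂ = 2.4192e-7 m.
|Δλ| = |1.6827e-7 − 2.4192e-7| = 7.36e-8 m = 73.6 nm.

73.6 nm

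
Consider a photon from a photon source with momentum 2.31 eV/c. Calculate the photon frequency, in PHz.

0.559 PHz

Convert to SI: p = 2.31 eV/c = 1.2345e-27 kg·m/s.
Apply f = pc/h: f = 5.586e14 Hz.
Converting to PHz: f = 0.5586 PHz ≈ 0.559 PHz.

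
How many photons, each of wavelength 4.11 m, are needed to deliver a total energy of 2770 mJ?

Per-photon energy: E = 4.833 × 10^-26 J (from wavelength = 4.11 m).
N = E_total / E_photon = 2.77 J / 4.833 × 10^-26 J = 5.73 × 10^25.

5.73 × 10^25 photons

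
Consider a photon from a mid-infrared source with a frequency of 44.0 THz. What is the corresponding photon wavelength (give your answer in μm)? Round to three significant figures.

First convert: f = 44.0 THz = 4.40·10^13 Hz.
For a photon λ = c/f, so λ = 6.813·10^-6 m.
Converting to μm: λ = 6.813 μm ≈ 6.81 μm.

6.81 μm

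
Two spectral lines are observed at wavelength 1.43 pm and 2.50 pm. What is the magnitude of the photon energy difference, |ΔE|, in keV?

371 keV

Using E = hc/λ: E₁ = 1.389 × 10^-13 J, E₂ = 7.946 × 10^-14 J.
|ΔE| = |1.389 × 10^-13 − 7.946 × 10^-14| = 5.95 × 10^-14 J = 371 keV.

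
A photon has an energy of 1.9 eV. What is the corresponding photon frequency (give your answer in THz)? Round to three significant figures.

459 THz

First convert: E = 1.9 eV = 3.0441e-19 J.
The photon relation is f = E/h, giving f = 4.594e14 Hz.
Converting to THz: f = 459.4 THz ≈ 459 THz.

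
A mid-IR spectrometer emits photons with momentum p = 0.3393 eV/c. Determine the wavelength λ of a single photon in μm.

3.65 μm

In SI units: p = 0.3393 eV/c = 1.8133e-28 kg·m/s.
Apply λ = h/p: λ = 3.654e-6 m.
Converting to μm: λ = 3.654 μm ≈ 3.65 μm.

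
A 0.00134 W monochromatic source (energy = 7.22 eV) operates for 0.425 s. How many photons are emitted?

Total energy: E_total = P·t = 0.00134 × 0.425 = 5.695·10^-4 J.
Per-photon energy: E = 1.157·10^-18 J.
N = E_total / E_photon = 4.92·10^14.

4.92·10^14 photons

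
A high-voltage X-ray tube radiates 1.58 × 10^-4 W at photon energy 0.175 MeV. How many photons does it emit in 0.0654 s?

3.69 × 10^8 photons

Total energy: E_total = P·t = 1.58 × 10^-4 × 0.0654 = 1.033 × 10^-5 J.
Per-photon energy: E = 2.804 × 10^-14 J.
N = E_total / E_photon = 3.69 × 10^8.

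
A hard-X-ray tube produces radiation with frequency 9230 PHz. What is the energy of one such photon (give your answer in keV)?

Use h = 6.62607015 × 10^-34 J·s, 1 eV = 1.602176634 × 10^-19 J.
In SI units: f = 9230 PHz = 9.23 × 10^18 Hz.
Since E = hf for a photon, E = 6.116 × 10^-15 J.
Converting to keV: E = 38.17 keV ≈ 38.2 keV.

38.2 keV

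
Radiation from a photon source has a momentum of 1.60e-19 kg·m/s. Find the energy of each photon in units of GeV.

0.299 GeV

Since E = pc for a photon, E = 4.797e-11 J.
Converting to GeV: E = 0.2994 GeV ≈ 0.299 GeV.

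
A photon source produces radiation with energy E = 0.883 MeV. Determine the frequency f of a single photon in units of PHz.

(h = 6.62607015 × 10^-34 J·s, 1 eV = 1.602176634 × 10^-19 J.)
Convert to SI: E = 0.883 MeV = 1.4147 × 10^-13 J.
Apply f = E/h: f = 2.135 × 10^20 Hz.
Converting to PHz: f = 213500 PHz ≈ 2.14 × 10^5 PHz.

2.14 × 10^5 PHz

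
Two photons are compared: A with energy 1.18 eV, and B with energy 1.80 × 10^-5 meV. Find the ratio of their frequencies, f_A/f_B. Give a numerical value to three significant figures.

f_A = 2.853 × 10^14 Hz (from energy = 1.18 eV, via f = E/h).
f_B = 4.352 × 10^6 Hz (from energy = 1.80 × 10^-5 meV, via f = E/h).
Ratio = 2.853 × 10^14 / 4.352 × 10^6 = 6.56 × 10^7.

6.56 × 10^7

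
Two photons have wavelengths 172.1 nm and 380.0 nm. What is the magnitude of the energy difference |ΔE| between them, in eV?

Using E = hc/λ: E₁ = 1.1542e-18 J, E₂ = 5.2275e-19 J.
|ΔE| = |1.1542e-18 − 5.2275e-19| = 6.31e-19 J = 3.94 eV.

3.94 eV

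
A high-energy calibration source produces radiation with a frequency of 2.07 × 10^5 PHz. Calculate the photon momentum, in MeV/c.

0.856 MeV/c

Use h = 6.62607015 × 10^-34 J·s, c = 2.99792458 × 10^8 m/s, 1 eV = 1.602176634 × 10^-19 J.
In SI units: f = 2.07 × 10^5 PHz = 2.07 × 10^20 Hz.
The photon relation is p = hf/c, giving p = 4.575 × 10^-22 kg·m/s.
Converting to MeV/c: p = 0.8561 MeV/c ≈ 0.856 MeV/c.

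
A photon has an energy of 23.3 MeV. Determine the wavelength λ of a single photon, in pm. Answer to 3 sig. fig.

Use h = 6.62607015e-34 J·s, c = 2.99792458e8 m/s, 1 eV = 1.602176634e-19 J.
In SI units: E = 23.3 MeV = 3.7331e-12 J.
Since λ = hc/E for a photon, λ = 5.321e-14 m.
Converting to pm: λ = 0.05321 pm ≈ 0.0532 pm.

0.0532 pm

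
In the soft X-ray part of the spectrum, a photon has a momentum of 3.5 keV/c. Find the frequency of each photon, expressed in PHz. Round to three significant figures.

846 PHz

Convert to SI: p = 3.5 keV/c = 1.8705e-24 kg·m/s.
Apply f = pc/h: f = 8.463e17 Hz.
Converting to PHz: f = 846.3 PHz ≈ 846 PHz.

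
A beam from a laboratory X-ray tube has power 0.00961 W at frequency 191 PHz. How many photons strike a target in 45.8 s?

3.48 × 10^15 photons

Total energy: E_total = P·t = 0.00961 × 45.8 = 0.4401 J.
Per-photon energy: E = 1.266 × 10^-16 J.
N = E_total / E_photon = 3.48 × 10^15.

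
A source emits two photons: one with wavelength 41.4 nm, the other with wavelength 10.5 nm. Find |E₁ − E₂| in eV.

88.1 eV

Using E = hc/λ: E₁ = 4.798 × 10^-18 J, E₂ = 1.892 × 10^-17 J.
|ΔE| = |4.798 × 10^-18 − 1.892 × 10^-17| = 1.41 × 10^-17 J = 88.1 eV.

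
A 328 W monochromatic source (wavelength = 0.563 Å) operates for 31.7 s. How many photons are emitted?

2.95e18 photons

Total energy: E_total = P·t = 328 × 31.7 = 10400 J.
Per-photon energy: E = 3.528e-15 J.
N = E_total / E_photon = 2.95e18.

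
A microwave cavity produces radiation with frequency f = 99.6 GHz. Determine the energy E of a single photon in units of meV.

0.412 meV

(h = 6.62607015 × 10^-34 J·s, 1 eV = 1.602176634 × 10^-19 J.)
In SI units: f = 99.6 GHz = 9.96 × 10^10 Hz.
Since E = hf for a photon, E = 6.600 × 10^-23 J.
Converting to meV: E = 0.4119 meV ≈ 0.412 meV.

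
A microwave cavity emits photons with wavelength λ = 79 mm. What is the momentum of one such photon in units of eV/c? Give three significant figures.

In SI units: λ = 79 mm = 0.079 m.
For a photon p = h/λ, so p = 8.387e-33 kg·m/s.
Converting to eV/c: p = 1.569e-5 eV/c ≈ 1.57e-5 eV/c.

1.57e-5 eV/c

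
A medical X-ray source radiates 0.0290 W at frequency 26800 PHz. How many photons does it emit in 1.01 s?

Total energy: E_total = P·t = 0.0290 × 1.01 = 0.02929 J.
Per-photon energy: E = 1.776·10^-14 J.
N = E_total / E_photon = 1.65·10^12.

1.65·10^12 photons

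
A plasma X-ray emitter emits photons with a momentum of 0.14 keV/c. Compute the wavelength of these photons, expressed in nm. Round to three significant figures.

In SI units: p = 0.14 keV/c = 7.4820e-26 kg·m/s.
Apply λ = h/p: λ = 8.856e-9 m.
Converting to nm: λ = 8.856 nm ≈ 8.86 nm.

8.86 nm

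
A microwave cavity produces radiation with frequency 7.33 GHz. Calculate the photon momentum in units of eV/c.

Use h = 6.62607015e-34 J·s, c = 2.99792458e8 m/s, 1 eV = 1.602176634e-19 J.
In SI units: f = 7.33 GHz = 7.33e9 Hz.
Since p = hf/c for a photon, p = 1.620e-32 kg·m/s.
Converting to eV/c: p = 3.031e-5 eV/c ≈ 3.03e-5 eV/c.

3.03e-5 eV/c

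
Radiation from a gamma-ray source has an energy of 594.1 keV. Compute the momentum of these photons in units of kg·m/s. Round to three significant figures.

Convert to SI: E = 594.1 keV = 9.5185 × 10^-14 J.
For a photon p = E/c, so p = 3.175 × 10^-22 kg·m/s.
So p ≈ 3.18 × 10^-22 kg·m/s.

3.18 × 10^-22 kg·m/s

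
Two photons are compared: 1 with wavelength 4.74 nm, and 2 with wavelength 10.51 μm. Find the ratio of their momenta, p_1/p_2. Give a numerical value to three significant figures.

2220

p_1 = 1.398e-25 kg·m/s (from wavelength = 4.74 nm, via p = h/λ).
p_2 = 6.305e-29 kg·m/s (from wavelength = 10.51 μm, via p = h/λ).
Ratio = 1.398e-25 / 6.305e-29 = 2220.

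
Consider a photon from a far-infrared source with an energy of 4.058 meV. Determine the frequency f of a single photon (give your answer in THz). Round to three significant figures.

0.981 THz

Take h = 6.62607015 × 10^-34 J·s, 1 eV = 1.602176634 × 10^-19 J.
First convert: E = 4.058 meV = 6.5016 × 10^-22 J.
The photon relation is f = E/h, giving f = 9.812 × 10^11 Hz.
Converting to THz: f = 0.9812 THz ≈ 0.981 THz.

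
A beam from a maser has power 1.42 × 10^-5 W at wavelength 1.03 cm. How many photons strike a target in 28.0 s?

2.06 × 10^19 photons

Total energy: E_total = P·t = 1.42 × 10^-5 × 28.0 = 3.976 × 10^-4 J.
Per-photon energy: E = 1.929 × 10^-23 J.
N = E_total / E_photon = 2.06 × 10^19.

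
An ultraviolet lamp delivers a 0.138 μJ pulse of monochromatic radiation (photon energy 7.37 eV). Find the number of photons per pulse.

Per-photon energy: E = 1.181 × 10^-18 J (from energy = 7.37 eV).
N = E_total / E_photon = 1.38 × 10^-7 J / 1.181 × 10^-18 J = 1.17 × 10^11.

1.17 × 10^11 photons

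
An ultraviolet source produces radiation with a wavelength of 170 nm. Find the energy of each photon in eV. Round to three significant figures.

(h = 6.62607015e-34 J·s, c = 2.99792458e8 m/s, 1 eV = 1.602176634e-19 J.)
In SI units: λ = 170 nm = 1.7e-7 m.
Apply E = hc/λ: E = 1.168e-18 J.
Converting to eV: E = 7.293 eV ≈ 7.29 eV.

7.29 eV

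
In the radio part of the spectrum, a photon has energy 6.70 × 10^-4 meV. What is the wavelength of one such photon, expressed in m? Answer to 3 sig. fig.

(h = 6.62607015 × 10^-34 J·s, c = 2.99792458 × 10^8 m/s, 1 eV = 1.602176634 × 10^-19 J.)
First convert: E = 6.70 × 10^-4 meV = 1.0735 × 10^-25 J.
Since λ = hc/E for a photon, λ = 1.851 m.
So λ ≈ 1.85 m.

1.85 m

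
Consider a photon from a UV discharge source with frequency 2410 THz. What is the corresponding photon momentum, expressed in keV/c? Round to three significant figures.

(h = 6.62607015e-34 J·s, c = 2.99792458e8 m/s, 1 eV = 1.602176634e-19 J.)
Convert to SI: f = 2410 THz = 2.41e15 Hz.
The photon relation is p = hf/c, giving p = 5.327e-27 kg·m/s.
Converting to keV/c: p = 0.009967 keV/c ≈ 9.97e-3 keV/c.

9.97e-3 keV/c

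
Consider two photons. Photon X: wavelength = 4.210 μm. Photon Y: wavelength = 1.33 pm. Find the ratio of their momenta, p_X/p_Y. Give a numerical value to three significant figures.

p_X = 1.574 × 10^-28 kg·m/s (from wavelength = 4.210 μm, via p = h/λ).
p_Y = 4.982 × 10^-22 kg·m/s (from wavelength = 1.33 pm, via p = h/λ).
Ratio = 1.574 × 10^-28 / 4.982 × 10^-22 = 3.16 × 10^-7.

3.16 × 10^-7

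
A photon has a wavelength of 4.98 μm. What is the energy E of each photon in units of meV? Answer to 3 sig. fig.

(h = 6.62607015e-34 J·s, c = 2.99792458e8 m/s, 1 eV = 1.602176634e-19 J.)
First convert: λ = 4.98 μm = 4.98e-6 m.
For a photon E = hc/λ, so E = 3.989e-20 J.
Converting to meV: E = 249.0 meV ≈ 249 meV.

249 meV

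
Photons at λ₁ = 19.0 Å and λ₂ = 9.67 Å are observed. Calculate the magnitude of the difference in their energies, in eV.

630 eV

Using E = hc/λ: E₁ = 1.045e-16 J, E₂ = 2.054e-16 J.
|ΔE| = |1.045e-16 − 2.054e-16| = 1.01e-16 J = 630 eV.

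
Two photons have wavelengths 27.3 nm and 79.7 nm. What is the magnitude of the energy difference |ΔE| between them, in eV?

Using E = hc/λ: E₁ = 7.276 × 10^-18 J, E₂ = 2.492 × 10^-18 J.
|ΔE| = |7.276 × 10^-18 − 2.492 × 10^-18| = 4.78 × 10^-18 J = 29.9 eV.

29.9 eV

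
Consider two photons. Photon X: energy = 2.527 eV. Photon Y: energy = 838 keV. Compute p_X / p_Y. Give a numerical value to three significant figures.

p_X = 1.351 × 10^-27 kg·m/s (from energy = 2.527 eV, via p = E/c).
p_Y = 4.479 × 10^-22 kg·m/s (from energy = 838 keV, via p = E/c).
Ratio = 1.351 × 10^-27 / 4.479 × 10^-22 = 3.02 × 10^-6.

3.02 × 10^-6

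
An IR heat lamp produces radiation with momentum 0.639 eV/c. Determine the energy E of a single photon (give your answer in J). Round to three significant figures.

1.02e-19 J

In SI units: p = 0.639 eV/c = 3.4150e-28 kg·m/s.
The photon relation is E = pc, giving E = 1.024e-19 J.
So E ≈ 1.02e-19 J.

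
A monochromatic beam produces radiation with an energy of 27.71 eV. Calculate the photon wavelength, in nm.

44.7 nm

(h = 6.62607015e-34 J·s, c = 2.99792458e8 m/s, 1 eV = 1.602176634e-19 J.)
In SI units: E = 27.71 eV = 4.4396e-18 J.
Apply λ = hc/E: λ = 4.474e-8 m.
Converting to nm: λ = 44.74 nm ≈ 44.7 nm.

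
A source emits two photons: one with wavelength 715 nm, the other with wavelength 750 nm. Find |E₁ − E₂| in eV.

Using E = hc/λ: E₁ = 2.778·10^-19 J, E₂ = 2.649·10^-19 J.
|ΔE| = |2.778·10^-19 − 2.649·10^-19| = 1.30·10^-20 J = 0.0809 eV.

0.0809 eV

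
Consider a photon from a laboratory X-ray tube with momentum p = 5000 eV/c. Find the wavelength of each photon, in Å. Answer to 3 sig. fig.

Take h = 6.62607015 × 10^-34 J·s, c = 2.99792458 × 10^8 m/s, 1 eV = 1.602176634 × 10^-19 J.
First convert: p = 5000 eV/c = 2.6721 × 10^-24 kg·m/s.
The photon relation is λ = h/p, giving λ = 2.480 × 10^-10 m.
Converting to Å: λ = 2.480 Å ≈ 2.48 Å.

2.48 Å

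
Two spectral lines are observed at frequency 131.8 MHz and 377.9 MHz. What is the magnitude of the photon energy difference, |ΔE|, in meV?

1.02 × 10^-3 meV

Using E = hf: E₁ = 8.7332 × 10^-26 J, E₂ = 2.5040 × 10^-25 J.
|ΔE| = |8.7332 × 10^-26 − 2.5040 × 10^-25| = 1.63 × 10^-25 J = 1.02 × 10^-3 meV.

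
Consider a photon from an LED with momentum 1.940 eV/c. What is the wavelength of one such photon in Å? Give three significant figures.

6390 Å

(h = 6.62607015·10^-34 J·s, c = 2.99792458·10^8 m/s, 1 eV = 1.602176634·10^-19 J.)
First convert: p = 1.940 eV/c = 1.0368·10^-27 kg·m/s.
Apply λ = h/p: λ = 6.391·10^-7 m.
Converting to Å: λ = 6391 Å ≈ 6390 Å.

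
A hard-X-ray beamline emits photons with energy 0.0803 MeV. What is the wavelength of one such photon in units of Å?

In SI units: E = 0.0803 MeV = 1.2865e-14 J.
Since λ = hc/E for a photon, λ = 1.544e-11 m.
Converting to Å: λ = 0.1544 Å ≈ 0.154 Å.

0.154 Å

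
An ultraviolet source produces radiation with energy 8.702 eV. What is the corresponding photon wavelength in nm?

Take h = 6.62607015 × 10^-34 J·s, c = 2.99792458 × 10^8 m/s, 1 eV = 1.602176634 × 10^-19 J.
First convert: E = 8.702 eV = 1.3942 × 10^-18 J.
Since λ = hc/E for a photon, λ = 1.425 × 10^-7 m.
Converting to nm: λ = 142.5 nm ≈ 142 nm.

142 nm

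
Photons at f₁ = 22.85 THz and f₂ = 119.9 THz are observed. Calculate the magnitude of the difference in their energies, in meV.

Using E = hf: E₁ = 1.5141·10^-20 J, E₂ = 7.9447·10^-20 J.
|ΔE| = |1.5141·10^-20 − 7.9447·10^-20| = 6.43·10^-20 J = 401 meV.

401 meV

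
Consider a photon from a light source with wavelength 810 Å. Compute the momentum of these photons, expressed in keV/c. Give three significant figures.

First convert: λ = 810 Å = 8.1e-8 m.
For a photon p = h/λ, so p = 8.180e-27 kg·m/s.
Converting to keV/c: p = 0.01531 keV/c ≈ 0.0153 keV/c.

0.0153 keV/c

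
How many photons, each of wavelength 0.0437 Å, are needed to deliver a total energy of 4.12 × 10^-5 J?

Per-photon energy: E = 4.546 × 10^-14 J (from wavelength = 0.0437 Å).
N = E_total / E_photon = 4.12 × 10^-5 J / 4.546 × 10^-14 J = 9.06 × 10^8.

9.06 × 10^8 photons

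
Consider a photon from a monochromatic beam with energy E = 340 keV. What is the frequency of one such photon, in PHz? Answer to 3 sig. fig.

8.22e4 PHz

Convert to SI: E = 340 keV = 5.4474e-14 J.
The photon relation is f = E/h, giving f = 8.221e19 Hz.
Converting to PHz: f = 82210 PHz ≈ 8.22e4 PHz.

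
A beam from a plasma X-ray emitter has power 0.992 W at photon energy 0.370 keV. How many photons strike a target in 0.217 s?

3.63 × 10^15 photons

Total energy: E_total = P·t = 0.992 × 0.217 = 0.2153 J.
Per-photon energy: E = 5.928 × 10^-17 J.
N = E_total / E_photon = 3.63 × 10^15.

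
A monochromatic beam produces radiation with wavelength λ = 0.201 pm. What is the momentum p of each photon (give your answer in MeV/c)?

In SI units: λ = 0.201 pm = 2.01e-13 m.
Apply p = h/λ: p = 3.297e-21 kg·m/s.
Converting to MeV/c: p = 6.168 MeV/c ≈ 6.17 MeV/c.

6.17 MeV/c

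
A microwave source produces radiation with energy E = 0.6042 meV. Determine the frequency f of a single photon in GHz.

146 GHz

In SI units: E = 0.6042 meV = 9.6804e-23 J.
Apply f = E/h: f = 1.461e11 Hz.
Converting to GHz: f = 146.1 GHz ≈ 146 GHz.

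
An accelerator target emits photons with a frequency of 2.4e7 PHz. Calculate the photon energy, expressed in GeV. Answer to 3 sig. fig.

Take h = 6.62607015e-34 J·s, 1 eV = 1.602176634e-19 J.
First convert: f = 2.4e7 PHz = 2.4e22 Hz.
Since E = hf for a photon, E = 1.590e-11 J.
Converting to GeV: E = 0.09926 GeV ≈ 0.0993 GeV.

0.0993 GeV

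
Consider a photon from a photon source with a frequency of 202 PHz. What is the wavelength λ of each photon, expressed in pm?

Take c = 2.99792458 × 10^8 m/s.
In SI units: f = 202 PHz = 2.02 × 10^17 Hz.
The photon relation is λ = c/f, giving λ = 1.484 × 10^-9 m.
Converting to pm: λ = 1484 pm ≈ 1480 pm.

1480 pm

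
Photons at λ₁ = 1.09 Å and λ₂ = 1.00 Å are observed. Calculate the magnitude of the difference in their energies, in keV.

1.02 keV

Using E = hc/λ: E₁ = 1.822 × 10^-15 J, E₂ = 1.986 × 10^-15 J.
|ΔE| = |1.822 × 10^-15 − 1.986 × 10^-15| = 1.64 × 10^-16 J = 1.02 keV.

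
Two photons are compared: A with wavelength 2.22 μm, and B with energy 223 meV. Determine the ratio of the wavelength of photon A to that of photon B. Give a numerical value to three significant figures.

0.399

λ_A = 2.220 × 10^-6 m (from wavelength = 2.22 μm, via λ given directly).
λ_B = 5.560 × 10^-6 m (from energy = 223 meV, via λ = hc/E).
Ratio = 2.220 × 10^-6 / 5.560 × 10^-6 = 0.399.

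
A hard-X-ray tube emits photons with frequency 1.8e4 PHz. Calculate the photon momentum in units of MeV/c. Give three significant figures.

0.0744 MeV/c

Convert to SI: f = 1.8e4 PHz = 1.8e19 Hz.
Since p = hf/c for a photon, p = 3.978e-23 kg·m/s.
Converting to MeV/c: p = 0.07444 MeV/c ≈ 0.0744 MeV/c.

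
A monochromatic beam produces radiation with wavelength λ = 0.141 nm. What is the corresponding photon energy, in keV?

Convert to SI: λ = 0.141 nm = 1.41 × 10^-10 m.
The photon relation is E = hc/λ, giving E = 1.409 × 10^-15 J.
Converting to keV: E = 8.793 keV ≈ 8.79 keV.

8.79 keV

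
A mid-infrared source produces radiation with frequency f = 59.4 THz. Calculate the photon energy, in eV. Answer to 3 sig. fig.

0.246 eV

First convert: f = 59.4 THz = 5.94e13 Hz.
For a photon E = hf, so E = 3.936e-20 J.
Converting to eV: E = 0.2457 eV ≈ 0.246 eV.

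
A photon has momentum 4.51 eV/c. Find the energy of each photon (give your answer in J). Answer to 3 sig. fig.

(c = 2.99792458e8 m/s, 1 eV = 1.602176634e-19 J.)
In SI units: p = 4.51 eV/c = 2.4103e-27 kg·m/s.
For a photon E = pc, so E = 7.226e-19 J.
So E ≈ 7.23e-19 J.

7.23e-19 J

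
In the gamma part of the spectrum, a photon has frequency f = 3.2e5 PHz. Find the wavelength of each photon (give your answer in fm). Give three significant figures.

(c = 2.99792458e8 m/s.)
First convert: f = 3.2e5 PHz = 3.2e20 Hz.
Since λ = c/f for a photon, λ = 9.369e-13 m.
Converting to fm: λ = 936.9 fm ≈ 937 fm.

937 fm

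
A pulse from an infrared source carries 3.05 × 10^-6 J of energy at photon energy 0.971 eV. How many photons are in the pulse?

Per-photon energy: E = 1.556 × 10^-19 J (from energy = 0.971 eV).
N = E_total / E_photon = 3.05 × 10^-6 J / 1.556 × 10^-19 J = 1.96 × 10^13.

1.96 × 10^13 photons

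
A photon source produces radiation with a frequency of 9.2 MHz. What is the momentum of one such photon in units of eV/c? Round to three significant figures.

3.80e-8 eV/c

(h = 6.62607015e-34 J·s, c = 2.99792458e8 m/s, 1 eV = 1.602176634e-19 J.)
In SI units: f = 9.2 MHz = 9.2e6 Hz.
For a photon p = hf/c, so p = 2.033e-35 kg·m/s.
Converting to eV/c: p = 3.805e-8 eV/c ≈ 3.80e-8 eV/c.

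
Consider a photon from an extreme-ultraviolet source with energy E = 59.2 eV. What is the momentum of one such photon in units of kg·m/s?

3.16 × 10^-26 kg·m/s

Use c = 2.99792458 × 10^8 m/s, 1 eV = 1.602176634 × 10^-19 J.
Convert to SI: E = 59.2 eV = 9.4849 × 10^-18 J.
The photon relation is p = E/c, giving p = 3.164 × 10^-26 kg·m/s.
So p ≈ 3.16 × 10^-26 kg·m/s.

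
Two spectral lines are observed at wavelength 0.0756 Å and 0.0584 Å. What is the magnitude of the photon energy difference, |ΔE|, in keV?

Using E = hc/λ: E₁ = 2.628 × 10^-14 J, E₂ = 3.401 × 10^-14 J.
|ΔE| = |2.628 × 10^-14 − 3.401 × 10^-14| = 7.74 × 10^-15 J = 48.3 keV.

48.3 keV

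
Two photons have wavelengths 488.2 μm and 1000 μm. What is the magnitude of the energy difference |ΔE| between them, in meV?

Using E = hc/λ: E₁ = 4.0689e-22 J, E₂ = 1.9864e-22 J.
|ΔE| = |4.0689e-22 − 1.9864e-22| = 2.08e-22 J = 1.30 meV.

1.30 meV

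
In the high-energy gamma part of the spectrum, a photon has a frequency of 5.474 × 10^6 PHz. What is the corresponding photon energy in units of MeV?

Take h = 6.62607015 × 10^-34 J·s, 1 eV = 1.602176634 × 10^-19 J.
Convert to SI: f = 5.474 × 10^6 PHz = 5.474 × 10^21 Hz.
Apply E = hf: E = 3.627 × 10^-12 J.
Converting to MeV: E = 22.64 MeV ≈ 22.6 MeV.

22.6 MeV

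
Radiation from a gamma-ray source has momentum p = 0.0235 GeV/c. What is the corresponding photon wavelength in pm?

First convert: p = 0.0235 GeV/c = 1.2559e-20 kg·m/s.
Apply λ = h/p: λ = 5.276e-14 m.
Converting to pm: λ = 0.05276 pm ≈ 0.0528 pm.

0.0528 pm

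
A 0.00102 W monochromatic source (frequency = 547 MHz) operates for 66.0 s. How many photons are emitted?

1.86e23 photons

Total energy: E_total = P·t = 0.00102 × 66.0 = 0.06732 J.
Per-photon energy: E = 3.624e-25 J.
N = E_total / E_photon = 1.86e23.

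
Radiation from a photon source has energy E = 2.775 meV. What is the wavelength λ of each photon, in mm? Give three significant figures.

0.447 mm

Convert to SI: E = 2.775 meV = 4.4460·10^-22 J.
For a photon λ = hc/E, so λ = 4.468·10^-4 m.
Converting to mm: λ = 0.4468 mm ≈ 0.447 mm.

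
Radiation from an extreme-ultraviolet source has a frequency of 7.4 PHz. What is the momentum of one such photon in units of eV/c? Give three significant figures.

30.6 eV/c

(h = 6.62607015·10^-34 J·s, c = 2.99792458·10^8 m/s, 1 eV = 1.602176634·10^-19 J.)
In SI units: f = 7.4 PHz = 7.4·10^15 Hz.
For a photon p = hf/c, so p = 1.636·10^-26 kg·m/s.
Converting to eV/c: p = 30.60 eV/c ≈ 30.6 eV/c.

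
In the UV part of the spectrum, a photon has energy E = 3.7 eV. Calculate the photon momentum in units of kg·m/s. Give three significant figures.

In SI units: E = 3.7 eV = 5.9281e-19 J.
For a photon p = E/c, so p = 1.977e-27 kg·m/s.
So p ≈ 1.98e-27 kg·m/s.

1.98e-27 kg·m/s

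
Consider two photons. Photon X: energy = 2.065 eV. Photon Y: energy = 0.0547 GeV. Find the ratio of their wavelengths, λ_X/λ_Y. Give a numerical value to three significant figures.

2.65e7

λ_X = 6.004e-7 m (from energy = 2.065 eV, via λ = hc/E).
λ_Y = 2.267e-14 m (from energy = 0.0547 GeV, via λ = hc/E).
Ratio = 6.004e-7 / 2.267e-14 = 2.65e7.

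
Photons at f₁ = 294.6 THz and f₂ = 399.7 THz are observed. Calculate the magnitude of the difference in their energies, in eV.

Using E = hf: E₁ = 1.9520e-19 J, E₂ = 2.6484e-19 J.
|ΔE| = |1.9520e-19 − 2.6484e-19| = 6.96e-20 J = 0.435 eV.

0.435 eV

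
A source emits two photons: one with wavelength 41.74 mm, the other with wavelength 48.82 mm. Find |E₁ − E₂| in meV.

4.31e-3 meV

Using E = hc/λ: E₁ = 4.7591e-24 J, E₂ = 4.0689e-24 J.
|ΔE| = |4.7591e-24 − 4.0689e-24| = 6.90e-25 J = 4.31e-3 meV.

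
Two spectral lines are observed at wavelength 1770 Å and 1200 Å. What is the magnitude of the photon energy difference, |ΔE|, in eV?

3.33 eV

Using E = hc/λ: E₁ = 1.122e-18 J, E₂ = 1.655e-18 J.
|ΔE| = |1.122e-18 − 1.655e-18| = 5.33e-19 J = 3.33 eV.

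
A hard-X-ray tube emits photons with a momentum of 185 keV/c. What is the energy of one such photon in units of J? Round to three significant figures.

2.96 × 10^-14 J

Convert to SI: p = 185 keV/c = 9.8869 × 10^-23 kg·m/s.
For a photon E = pc, so E = 2.964 × 10^-14 J.
So E ≈ 2.96 × 10^-14 J.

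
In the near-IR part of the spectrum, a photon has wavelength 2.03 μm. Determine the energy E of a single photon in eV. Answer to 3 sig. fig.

0.611 eV

Convert to SI: λ = 2.03 μm = 2.03e-6 m.
The photon relation is E = hc/λ, giving E = 9.785e-20 J.
Converting to eV: E = 0.6108 eV ≈ 0.611 eV.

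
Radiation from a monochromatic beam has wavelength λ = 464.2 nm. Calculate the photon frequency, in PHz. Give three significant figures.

In SI units: λ = 464.2 nm = 4.642e-7 m.
Apply f = c/λ: f = 6.458e14 Hz.
Converting to PHz: f = 0.6458 PHz ≈ 0.646 PHz.

0.646 PHz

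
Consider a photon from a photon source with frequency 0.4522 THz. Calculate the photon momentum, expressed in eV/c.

1.87·10^-3 eV/c

Use h = 6.62607015·10^-34 J·s, c = 2.99792458·10^8 m/s, 1 eV = 1.602176634·10^-19 J.
First convert: f = 0.4522 THz = 4.522·10^11 Hz.
The photon relation is p = hf/c, giving p = 9.995·10^-31 kg·m/s.
Converting to eV/c: p = 0.001870 eV/c ≈ 1.87·10^-3 eV/c.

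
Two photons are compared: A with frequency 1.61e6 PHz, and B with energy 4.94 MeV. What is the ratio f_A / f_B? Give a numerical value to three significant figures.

1.35

f_A = 1.610e21 Hz (from frequency = 1.61e6 PHz, via f given directly).
f_B = 1.194e21 Hz (from energy = 4.94 MeV, via f = E/h).
Ratio = 1.610e21 / 1.194e21 = 1.35.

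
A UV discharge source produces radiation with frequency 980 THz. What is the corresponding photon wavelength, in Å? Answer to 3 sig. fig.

First convert: f = 980 THz = 9.8e14 Hz.
Since λ = c/f for a photon, λ = 3.059e-7 m.
Converting to Å: λ = 3059 Å ≈ 3060 Å.

3060 Å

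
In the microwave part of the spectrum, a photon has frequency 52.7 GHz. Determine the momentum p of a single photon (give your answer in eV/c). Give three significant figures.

Take h = 6.62607015·10^-34 J·s, c = 2.99792458·10^8 m/s, 1 eV = 1.602176634·10^-19 J.
In SI units: f = 52.7 GHz = 5.27·10^10 Hz.
Apply p = hf/c: p = 1.165·10^-31 kg·m/s.
Converting to eV/c: p = 2.179·10^-4 eV/c ≈ 2.18·10^-4 eV/c.

2.18·10^-4 eV/c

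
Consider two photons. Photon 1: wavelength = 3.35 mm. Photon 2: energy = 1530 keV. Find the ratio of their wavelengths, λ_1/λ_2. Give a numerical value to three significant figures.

4.13·10^9

λ_1 = 0.003350 m (from wavelength = 3.35 mm, via λ given directly).
λ_2 = 8.104·10^-13 m (from energy = 1530 keV, via λ = hc/E).
Ratio = 0.003350 / 8.104·10^-13 = 4.13·10^9.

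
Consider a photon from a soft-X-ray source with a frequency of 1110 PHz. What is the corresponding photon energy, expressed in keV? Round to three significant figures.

4.59 keV

Convert to SI: f = 1110 PHz = 1.11e18 Hz.
Apply E = hf: E = 7.355e-16 J.
Converting to keV: E = 4.591 keV ≈ 4.59 keV.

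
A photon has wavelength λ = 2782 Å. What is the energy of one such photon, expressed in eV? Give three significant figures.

4.46 eV

In SI units: λ = 2782 Å = 2.782e-7 m.
The photon relation is E = hc/λ, giving E = 7.140e-19 J.
Converting to eV: E = 4.457 eV ≈ 4.46 eV.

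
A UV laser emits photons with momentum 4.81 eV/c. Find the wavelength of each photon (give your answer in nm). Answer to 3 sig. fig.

258 nm

Use h = 6.62607015e-34 J·s, c = 2.99792458e8 m/s, 1 eV = 1.602176634e-19 J.
Convert to SI: p = 4.81 eV/c = 2.5706e-27 kg·m/s.
For a photon λ = h/p, so λ = 2.578e-7 m.
Converting to nm: λ = 257.8 nm ≈ 258 nm.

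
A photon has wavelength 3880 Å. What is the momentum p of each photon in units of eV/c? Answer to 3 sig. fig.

3.20 eV/c

Take h = 6.62607015e-34 J·s, c = 2.99792458e8 m/s, 1 eV = 1.602176634e-19 J.
Convert to SI: λ = 3880 Å = 3.88e-7 m.
Apply p = h/λ: p = 1.708e-27 kg·m/s.
Converting to eV/c: p = 3.195 eV/c ≈ 3.20 eV/c.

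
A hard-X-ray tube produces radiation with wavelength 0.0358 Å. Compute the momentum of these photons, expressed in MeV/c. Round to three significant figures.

First convert: λ = 0.0358 Å = 3.58e-12 m.
Apply p = h/λ: p = 1.851e-22 kg·m/s.
Converting to MeV/c: p = 0.3463 MeV/c ≈ 0.346 MeV/c.

0.346 MeV/c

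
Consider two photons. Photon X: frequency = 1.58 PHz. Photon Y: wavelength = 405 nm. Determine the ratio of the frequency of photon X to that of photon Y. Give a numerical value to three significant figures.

f_X = 1.580·10^15 Hz (from frequency = 1.58 PHz, via f given directly).
f_Y = 7.402·10^14 Hz (from wavelength = 405 nm, via f = c/λ).
Ratio = 1.580·10^15 / 7.402·10^14 = 2.13.

2.13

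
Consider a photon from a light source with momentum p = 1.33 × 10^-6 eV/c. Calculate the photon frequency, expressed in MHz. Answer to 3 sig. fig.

322 MHz

First convert: p = 1.33 × 10^-6 eV/c = 7.1079 × 10^-34 kg·m/s.
The photon relation is f = pc/h, giving f = 3.216 × 10^8 Hz.
Converting to MHz: f = 321.6 MHz ≈ 322 MHz.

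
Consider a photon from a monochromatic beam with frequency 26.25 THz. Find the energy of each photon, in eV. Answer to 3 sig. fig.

(h = 6.62607015e-34 J·s, 1 eV = 1.602176634e-19 J.)
In SI units: f = 26.25 THz = 2.625e13 Hz.
The photon relation is E = hf, giving E = 1.739e-20 J.
Converting to eV: E = 0.1086 eV ≈ 0.109 eV.

0.109 eV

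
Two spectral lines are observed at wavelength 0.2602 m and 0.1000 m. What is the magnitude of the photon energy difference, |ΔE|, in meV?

7.63e-3 meV

Using E = hc/λ: E₁ = 7.6343e-25 J, E₂ = 1.9864e-24 J.
|ΔE| = |7.6343e-25 − 1.9864e-24| = 1.22e-24 J = 7.63e-3 meV.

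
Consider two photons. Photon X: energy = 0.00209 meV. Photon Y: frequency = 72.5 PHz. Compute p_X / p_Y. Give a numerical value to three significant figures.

6.97 × 10^-9

p_X = 1.117 × 10^-33 kg·m/s (from energy = 0.00209 meV, via p = E/c).
p_Y = 1.602 × 10^-25 kg·m/s (from frequency = 72.5 PHz, via p = hf/c).
Ratio = 1.117 × 10^-33 / 1.602 × 10^-25 = 6.97 × 10^-9.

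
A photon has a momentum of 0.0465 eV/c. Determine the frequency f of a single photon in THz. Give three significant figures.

11.2 THz

Use h = 6.62607015 × 10^-34 J·s, c = 2.99792458 × 10^8 m/s, 1 eV = 1.602176634 × 10^-19 J.
First convert: p = 0.0465 eV/c = 2.4851 × 10^-29 kg·m/s.
For a photon f = pc/h, so f = 1.124 × 10^13 Hz.
Converting to THz: f = 11.24 THz ≈ 11.2 THz.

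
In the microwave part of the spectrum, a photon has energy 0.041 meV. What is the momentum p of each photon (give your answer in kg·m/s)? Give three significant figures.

First convert: E = 0.041 meV = 6.5689e-24 J.
Since p = E/c for a photon, p = 2.191e-32 kg·m/s.
So p ≈ 2.19e-32 kg·m/s.

2.19e-32 kg·m/s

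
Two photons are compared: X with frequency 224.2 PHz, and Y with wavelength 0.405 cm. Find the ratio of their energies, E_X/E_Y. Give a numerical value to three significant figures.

E_X = 1.486e-16 J (from frequency = 224.2 PHz, via E = hf).
E_Y = 4.905e-23 J (from wavelength = 0.405 cm, via E = hc/λ).
Ratio = 1.486e-16 / 4.905e-23 = 3.03e6.

3.03e6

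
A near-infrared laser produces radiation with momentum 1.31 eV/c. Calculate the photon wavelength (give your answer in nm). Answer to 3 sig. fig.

946 nm

Take h = 6.62607015 × 10^-34 J·s, c = 2.99792458 × 10^8 m/s, 1 eV = 1.602176634 × 10^-19 J.
Convert to SI: p = 1.31 eV/c = 7.0010 × 10^-28 kg·m/s.
The photon relation is λ = h/p, giving λ = 9.464 × 10^-7 m.
Converting to nm: λ = 946.4 nm ≈ 946 nm.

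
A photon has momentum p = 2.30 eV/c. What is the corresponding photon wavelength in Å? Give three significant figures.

Take h = 6.62607015 × 10^-34 J·s, c = 2.99792458 × 10^8 m/s, 1 eV = 1.602176634 × 10^-19 J.
Convert to SI: p = 2.30 eV/c = 1.2292 × 10^-27 kg·m/s.
The photon relation is λ = h/p, giving λ = 5.391 × 10^-7 m.
Converting to Å: λ = 5391 Å ≈ 5390 Å.

5390 Å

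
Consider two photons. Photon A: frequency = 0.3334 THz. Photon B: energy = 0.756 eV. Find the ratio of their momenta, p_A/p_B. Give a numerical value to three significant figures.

1.82 × 10^-3

p_A = 7.369 × 10^-31 kg·m/s (from frequency = 0.3334 THz, via p = hf/c).
p_B = 4.040 × 10^-28 kg·m/s (from energy = 0.756 eV, via p = E/c).
Ratio = 7.369 × 10^-31 / 4.040 × 10^-28 = 1.82 × 10^-3.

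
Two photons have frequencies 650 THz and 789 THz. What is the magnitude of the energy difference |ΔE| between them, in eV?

Using E = hf: E₁ = 4.307·10^-19 J, E₂ = 5.228·10^-19 J.
|ΔE| = |4.307·10^-19 − 5.228·10^-19| = 9.21·10^-20 J = 0.575 eV.

0.575 eV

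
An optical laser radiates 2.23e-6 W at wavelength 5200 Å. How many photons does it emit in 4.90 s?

Total energy: E_total = P·t = 2.23e-6 × 4.90 = 1.093e-5 J.
Per-photon energy: E = 3.820e-19 J.
N = E_total / E_photon = 2.86e13.

2.86e13 photons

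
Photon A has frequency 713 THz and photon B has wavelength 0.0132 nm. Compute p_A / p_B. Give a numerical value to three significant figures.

3.14 × 10^-5

p_A = 1.576 × 10^-27 kg·m/s (from frequency = 713 THz, via p = hf/c).
p_B = 5.020 × 10^-23 kg·m/s (from wavelength = 0.0132 nm, via p = h/λ).
Ratio = 1.576 × 10^-27 / 5.020 × 10^-23 = 3.14 × 10^-5.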